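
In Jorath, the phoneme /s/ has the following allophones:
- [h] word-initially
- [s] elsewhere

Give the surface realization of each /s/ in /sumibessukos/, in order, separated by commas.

Occurrence 1 (position 1): word-initially → [h].
Occurrence 2 (position 7): no conditioning environment matches → elsewhere allophone [s].
Occurrence 3 (position 8): no conditioning environment matches → elsewhere allophone [s].
Occurrence 4 (position 12): no conditioning environment matches → elsewhere allophone [s].

[h], [s], [s], [s]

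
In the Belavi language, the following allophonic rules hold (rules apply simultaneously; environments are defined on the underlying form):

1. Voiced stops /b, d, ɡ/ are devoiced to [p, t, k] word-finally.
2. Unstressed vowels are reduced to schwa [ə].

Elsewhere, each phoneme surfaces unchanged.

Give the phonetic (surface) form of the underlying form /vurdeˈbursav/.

/v/ (word-initial): no rule targets it → [v].
/u/ — between /v/ and /r/, in an unstressed syllable — surfaces as [ə] (rule 2).
/r/ — not in any rule's target class → [r].
/d/ (between /r/ and /e/) fails the environment for rule 1, so it stays [d].
/e/ (between /d/ and /b/): in an unstressed syllable, so rule 2 applies → [ə].
/b/ (between /e/ and /u/): rule 1 targets it, but not word-finally → unchanged [b].
/u/ — between /b/ and /r/; rule 2 does not apply here → [u].
/r/ — not in any rule's target class → [r].
/s/ stays [s].
/a/ (between /s/ and /v/): in an unstressed syllable, so rule 2 applies → [ə].
/v/ stays [v].

[vərdəˈbursəv]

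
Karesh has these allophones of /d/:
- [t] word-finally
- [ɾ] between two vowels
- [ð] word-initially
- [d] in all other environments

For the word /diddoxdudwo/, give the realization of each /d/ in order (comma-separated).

Occurrence 1 (position 1): word-initially → [ð].
Occurrence 2 (position 3): no conditioning environment matches → elsewhere allophone [d].
Occurrence 3 (position 4): no conditioning environment matches → elsewhere allophone [d].
Occurrence 4 (position 7): no conditioning environment matches → elsewhere allophone [d].
Occurrence 5 (position 9): no conditioning environment matches → elsewhere allophone [d].

[ð], [d], [d], [d], [d]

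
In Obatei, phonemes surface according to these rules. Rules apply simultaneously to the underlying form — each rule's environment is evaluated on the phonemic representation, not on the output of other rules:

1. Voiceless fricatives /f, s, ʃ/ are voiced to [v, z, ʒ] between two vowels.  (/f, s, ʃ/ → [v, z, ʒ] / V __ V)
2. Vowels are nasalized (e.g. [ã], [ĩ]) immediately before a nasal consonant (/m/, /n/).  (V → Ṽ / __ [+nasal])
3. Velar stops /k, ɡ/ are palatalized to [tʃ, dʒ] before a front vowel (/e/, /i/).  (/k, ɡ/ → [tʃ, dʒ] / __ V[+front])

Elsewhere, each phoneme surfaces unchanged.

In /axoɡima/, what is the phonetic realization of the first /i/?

/i/ (between /ɡ/ and /m/): before a nasal consonant, so rule 2 applies → [ĩ].

[ĩ]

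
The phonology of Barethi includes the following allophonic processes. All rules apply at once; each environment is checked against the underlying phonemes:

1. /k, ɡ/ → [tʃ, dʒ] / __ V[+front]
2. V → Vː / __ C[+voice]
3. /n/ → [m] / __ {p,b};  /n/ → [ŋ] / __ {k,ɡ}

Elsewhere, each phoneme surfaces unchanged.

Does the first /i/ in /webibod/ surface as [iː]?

Yes

Rule 2 applies to /i/ (between /b/ and /b/: before a voiced consonant) → [iː].
The actual realization is [iː], which matches [iː].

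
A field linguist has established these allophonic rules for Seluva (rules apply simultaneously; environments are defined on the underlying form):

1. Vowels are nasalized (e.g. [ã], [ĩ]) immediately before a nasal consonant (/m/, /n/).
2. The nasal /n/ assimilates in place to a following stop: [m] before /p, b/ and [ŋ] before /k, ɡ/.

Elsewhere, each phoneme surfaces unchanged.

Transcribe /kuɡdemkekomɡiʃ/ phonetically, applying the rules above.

[kuɡdẽmkekõmɡiʃ]

/k/ — not in any rule's target class → [k].
/u/ (between /k/ and /ɡ/): rule 1 targets it, but not before a nasal consonant → unchanged [u].
/ɡ/ — not in any rule's target class → [ɡ].
/d/ (between /ɡ/ and /e/) is unaffected → [d].
/e/ meets the environment for rule 1 (before a nasal consonant) → [ẽ].
/m/ — not in any rule's target class → [m].
/k/ — not in any rule's target class → [k].
/e/ (between /k/ and /k/) fails the environment for rule 1, so it stays [e].
/k/ stays [k].
/o/ meets the environment for rule 1 (before a nasal consonant) → [õ].
/m/ (between /o/ and /ɡ/) is unaffected → [m].
/ɡ/ (between /m/ and /i/) is unaffected → [ɡ].
/i/ (between /ɡ/ and /ʃ/) is in the target of rule 1 but the environment (before a nasal consonant) is not met → [i].
/ʃ/ (word-final) is unaffected → [ʃ].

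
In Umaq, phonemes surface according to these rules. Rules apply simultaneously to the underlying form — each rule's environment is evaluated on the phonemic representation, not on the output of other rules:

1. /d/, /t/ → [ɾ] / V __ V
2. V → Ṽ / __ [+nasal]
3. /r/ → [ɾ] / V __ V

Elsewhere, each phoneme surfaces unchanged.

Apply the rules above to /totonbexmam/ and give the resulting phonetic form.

[toɾõnbexmãm]

/t/ — word-initial; rule 1 does not apply here → [t].
/o/ — between /t/ and /t/; rule 2 does not apply here → [o].
/t/ meets the environment for rule 1 (between two vowels) → [ɾ].
/o/ (between /t/ and /n/): before a nasal consonant, so rule 2 applies → [õ].
/n/ stays [n].
/b/ stays [b].
/e/ (between /b/ and /x/): rule 2 targets it, but not before a nasal consonant → unchanged [e].
/x/ (between /e/ and /m/) is unaffected → [x].
/m/ (between /x/ and /a/) is unaffected → [m].
/a/ meets the environment for rule 2 (before a nasal consonant) → [ã].
/m/ — not in any rule's target class → [m].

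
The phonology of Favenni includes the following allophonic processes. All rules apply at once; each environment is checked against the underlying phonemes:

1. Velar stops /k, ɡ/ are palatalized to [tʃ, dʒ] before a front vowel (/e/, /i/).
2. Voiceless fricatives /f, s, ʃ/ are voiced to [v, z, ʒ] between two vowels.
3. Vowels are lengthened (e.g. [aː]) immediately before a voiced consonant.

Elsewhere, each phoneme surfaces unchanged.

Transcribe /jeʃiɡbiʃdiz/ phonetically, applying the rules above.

/e/ (between /j/ and /ʃ/): rule 3 targets it, but not before a voiced consonant → unchanged [e].
/ʃ/ (between /e/ and /i/) occurs between two vowels → [ʒ] by rule 2.
/i/ — between /ʃ/ and /ɡ/, before a voiced consonant — surfaces as [iː] (rule 3).
/ɡ/ — between /i/ and /b/; rule 1 does not apply here → [ɡ].
/i/ (between /b/ and /ʃ/) fails the environment for rule 3, so it stays [i].
/ʃ/ — between /i/ and /d/; rule 2 does not apply here → [ʃ].
/i/ meets the environment for rule 3 (before a voiced consonant) → [iː].

[jeʒiːɡbiʃdiːz]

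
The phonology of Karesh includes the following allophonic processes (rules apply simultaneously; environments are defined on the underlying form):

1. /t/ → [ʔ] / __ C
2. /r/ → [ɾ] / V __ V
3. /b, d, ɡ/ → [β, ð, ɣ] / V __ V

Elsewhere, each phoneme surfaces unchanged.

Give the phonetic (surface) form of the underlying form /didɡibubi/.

/d/ (word-initial) fails the environment for rule 3, so it stays [d].
/i/ stays [i].
/d/ — between /i/ and /ɡ/; rule 3 does not apply here → [d].
/ɡ/ (between /d/ and /i/) is in the target of rule 3 but the environment (between two vowels) is not met → [ɡ].
/i/ stays [i].
/b/ meets the environment for rule 3 (between two vowels) → [β].
/u/ (between /b/ and /b/): no rule targets it → [u].
Rule 3 applies to /b/ (between /u/ and /i/: between two vowels) → [β].
/i/ (word-final): no rule targets it → [i].

[didɡiβuβi]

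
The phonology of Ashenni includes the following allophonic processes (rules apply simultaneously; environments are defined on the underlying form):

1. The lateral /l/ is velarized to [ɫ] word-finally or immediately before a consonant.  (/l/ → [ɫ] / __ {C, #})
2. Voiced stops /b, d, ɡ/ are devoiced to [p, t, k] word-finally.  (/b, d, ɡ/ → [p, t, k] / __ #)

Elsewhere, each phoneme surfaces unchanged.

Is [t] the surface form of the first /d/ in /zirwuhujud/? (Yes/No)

/d/ (word-final) occurs word-finally → [t] by rule 2.
The actual realization is [t], which matches [t].

Yes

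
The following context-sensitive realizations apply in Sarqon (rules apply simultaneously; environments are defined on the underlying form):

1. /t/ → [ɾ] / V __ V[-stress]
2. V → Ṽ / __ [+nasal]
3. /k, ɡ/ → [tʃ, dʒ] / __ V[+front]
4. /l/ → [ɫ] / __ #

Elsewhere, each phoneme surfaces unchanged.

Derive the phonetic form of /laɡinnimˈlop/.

/l/ — word-initial; rule 4 does not apply here → [l].
/a/ (between /l/ and /ɡ/) fails the environment for rule 2, so it stays [a].
/ɡ/ (between /a/ and /i/) occurs before a front vowel → [dʒ] by rule 3.
/i/ (between /ɡ/ and /n/): before a nasal consonant, so rule 2 applies → [ĩ].
/n/ (between /i/ and /n/): no rule targets it → [n].
/n/ (between /n/ and /i/) is unaffected → [n].
/i/ (between /n/ and /m/) occurs before a nasal consonant → [ĩ] by rule 2.
/m/ — not in any rule's target class → [m].
/l/ — between /m/ and /o/; rule 4 does not apply here → [l].
/o/ — between /l/ and /p/; rule 2 does not apply here → [o].
/p/ stays [p].

[ladʒĩnnĩmˈlop]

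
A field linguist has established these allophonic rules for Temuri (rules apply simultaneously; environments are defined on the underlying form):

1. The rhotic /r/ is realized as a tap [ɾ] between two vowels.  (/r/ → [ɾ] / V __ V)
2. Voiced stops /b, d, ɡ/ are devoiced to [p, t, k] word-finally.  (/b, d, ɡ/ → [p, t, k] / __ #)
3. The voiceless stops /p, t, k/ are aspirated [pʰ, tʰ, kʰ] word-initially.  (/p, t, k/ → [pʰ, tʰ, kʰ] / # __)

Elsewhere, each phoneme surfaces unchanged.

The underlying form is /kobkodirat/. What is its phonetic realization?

/k/ meets the environment for rule 3 (word-initially) → [kʰ].
/o/ (between /k/ and /b/): no rule targets it → [o].
/b/ (between /o/ and /k/) fails the environment for rule 2, so it stays [b].
/k/ (between /b/ and /o/) fails the environment for rule 3, so it stays [k].
/o/ stays [o].
/d/ (between /o/ and /i/) is in the target of rule 2 but the environment (word-finally) is not met → [d].
/i/ stays [i].
Rule 1 applies to /r/ (between /i/ and /a/: between two vowels) → [ɾ].
/a/ stays [a].
/t/ (word-final) is in the target of rule 3 but the environment (word-initially) is not met → [t].

[kʰobkodiɾat]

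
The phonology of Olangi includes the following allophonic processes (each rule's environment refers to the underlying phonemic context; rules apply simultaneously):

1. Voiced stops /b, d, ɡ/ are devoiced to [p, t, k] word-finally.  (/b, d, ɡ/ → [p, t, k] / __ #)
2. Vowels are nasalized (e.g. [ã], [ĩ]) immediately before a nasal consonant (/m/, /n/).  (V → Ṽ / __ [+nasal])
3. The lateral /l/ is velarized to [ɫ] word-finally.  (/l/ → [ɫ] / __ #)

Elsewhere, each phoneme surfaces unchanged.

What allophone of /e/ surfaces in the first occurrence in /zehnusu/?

/e/ (between /z/ and /h/) is in the target of rule 2 but the environment (before a nasal consonant) is not met → [e].

[e]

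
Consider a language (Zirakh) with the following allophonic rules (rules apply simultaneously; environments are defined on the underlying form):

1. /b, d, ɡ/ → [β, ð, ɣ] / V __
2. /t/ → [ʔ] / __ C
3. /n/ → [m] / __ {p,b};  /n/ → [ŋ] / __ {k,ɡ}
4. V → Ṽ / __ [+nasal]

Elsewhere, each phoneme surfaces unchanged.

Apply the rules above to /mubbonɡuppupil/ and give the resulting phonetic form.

[muβbõŋɡuppupil]

/u/ — between /m/ and /b/; rule 4 does not apply here → [u].
/b/ — between /u/ and /b/, immediately after a vowel — surfaces as [β] (rule 1).
/b/ (between /b/ and /o/) is in the target of rule 1 but the environment (immediately after a vowel) is not met → [b].
/o/ (between /b/ and /n/): before a nasal consonant, so rule 4 applies → [õ].
/n/ — between /o/ and /ɡ/, before a labial or velar stop — surfaces as [ŋ] (rule 3).
/ɡ/ (between /n/ and /u/): rule 1 targets it, but not immediately after a vowel → unchanged [ɡ].
/u/ (between /ɡ/ and /p/) fails the environment for rule 4, so it stays [u].
/u/ (between /p/ and /p/) fails the environment for rule 4, so it stays [u].
/i/ (between /p/ and /l/) is in the target of rule 4 but the environment (before a nasal consonant) is not met → [i].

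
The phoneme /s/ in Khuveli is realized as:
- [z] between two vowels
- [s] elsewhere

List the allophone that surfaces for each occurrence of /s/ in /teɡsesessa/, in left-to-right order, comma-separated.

Occurrence 1 (position 4): no conditioning environment matches → elsewhere allophone [s].
Occurrence 2 (position 6): between two vowels → [z].
Occurrence 3 (position 8): no conditioning environment matches → elsewhere allophone [s].
Occurrence 4 (position 9): no conditioning environment matches → elsewhere allophone [s].

[s], [z], [s], [s]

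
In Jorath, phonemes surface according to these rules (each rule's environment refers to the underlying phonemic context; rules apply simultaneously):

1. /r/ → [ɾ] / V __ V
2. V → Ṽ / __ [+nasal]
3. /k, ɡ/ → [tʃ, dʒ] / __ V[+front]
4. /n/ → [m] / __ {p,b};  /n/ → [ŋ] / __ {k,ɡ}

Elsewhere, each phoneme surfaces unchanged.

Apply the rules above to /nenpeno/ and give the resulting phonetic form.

/n/ (word-initial): rule 4 targets it, but not before a labial or velar stop → unchanged [n].
/e/ meets the environment for rule 2 (before a nasal consonant) → [ẽ].
Rule 4 applies to /n/ (between /e/ and /p/: before a labial or velar stop) → [m].
/e/ (between /p/ and /n/) occurs before a nasal consonant → [ẽ] by rule 2.
/n/ — between /e/ and /o/; rule 4 does not apply here → [n].
/o/ — word-final; rule 2 does not apply here → [o].

[nẽmpẽno]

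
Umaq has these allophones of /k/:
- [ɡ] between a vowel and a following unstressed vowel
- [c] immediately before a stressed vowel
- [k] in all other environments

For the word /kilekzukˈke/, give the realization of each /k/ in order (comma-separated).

[k], [k], [k], [c]

Occurrence 1 (position 1): no conditioning environment matches → elsewhere allophone [k].
Occurrence 2 (position 5): no conditioning environment matches → elsewhere allophone [k].
Occurrence 3 (position 8): no conditioning environment matches → elsewhere allophone [k].
Occurrence 4 (position 9): immediately before a stressed vowel → [c].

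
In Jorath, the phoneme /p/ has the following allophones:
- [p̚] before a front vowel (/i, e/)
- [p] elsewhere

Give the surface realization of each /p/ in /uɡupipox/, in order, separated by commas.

[p̚], [p]

Occurrence 1 (position 4): before a front vowel (/i, e/) → [p̚].
Occurrence 2 (position 6): no conditioning environment matches → elsewhere allophone [p].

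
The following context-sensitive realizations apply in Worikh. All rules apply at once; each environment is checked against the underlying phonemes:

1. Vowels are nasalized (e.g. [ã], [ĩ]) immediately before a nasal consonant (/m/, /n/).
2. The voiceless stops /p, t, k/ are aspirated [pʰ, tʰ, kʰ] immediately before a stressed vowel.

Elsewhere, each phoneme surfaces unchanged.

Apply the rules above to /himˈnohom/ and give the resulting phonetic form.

/h/ stays [h].
/i/ meets the environment for rule 1 (before a nasal consonant) → [ĩ].
/m/ — not in any rule's target class → [m].
/n/ (between /m/ and /o/) is unaffected → [n].
/o/ (between /n/ and /h/): rule 1 targets it, but not before a nasal consonant → unchanged [o].
/h/ — not in any rule's target class → [h].
Rule 1 applies to /o/ (between /h/ and /m/: before a nasal consonant) → [õ].
/m/ (word-final) is unaffected → [m].

[hĩmˈnohõm]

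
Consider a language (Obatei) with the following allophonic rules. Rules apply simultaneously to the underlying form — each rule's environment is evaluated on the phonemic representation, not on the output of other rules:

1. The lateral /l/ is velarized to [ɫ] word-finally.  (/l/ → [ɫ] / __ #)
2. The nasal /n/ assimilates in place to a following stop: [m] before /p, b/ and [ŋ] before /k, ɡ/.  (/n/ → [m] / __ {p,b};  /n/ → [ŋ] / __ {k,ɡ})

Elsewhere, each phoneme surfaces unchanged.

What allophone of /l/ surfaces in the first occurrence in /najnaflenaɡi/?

[l]

/l/ (between /f/ and /e/) fails the environment for rule 1, so it stays [l].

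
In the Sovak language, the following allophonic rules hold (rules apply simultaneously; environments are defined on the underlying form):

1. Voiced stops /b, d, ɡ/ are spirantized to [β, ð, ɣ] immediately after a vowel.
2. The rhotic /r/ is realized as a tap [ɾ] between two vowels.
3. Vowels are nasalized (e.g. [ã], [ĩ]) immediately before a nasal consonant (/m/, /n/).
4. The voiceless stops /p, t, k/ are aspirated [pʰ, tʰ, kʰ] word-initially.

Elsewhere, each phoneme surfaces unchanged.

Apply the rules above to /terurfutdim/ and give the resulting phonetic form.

Rule 4 applies to /t/ (word-initial: word-initially) → [tʰ].
/e/ (between /t/ and /r/) is in the target of rule 3 but the environment (before a nasal consonant) is not met → [e].
Rule 2 applies to /r/ (between /e/ and /u/: between two vowels) → [ɾ].
/u/ (between /r/ and /r/) is in the target of rule 3 but the environment (before a nasal consonant) is not met → [u].
/r/ (between /u/ and /f/) is in the target of rule 2 but the environment (between two vowels) is not met → [r].
/f/ (between /r/ and /u/) is unaffected → [f].
/u/ (between /f/ and /t/) is in the target of rule 3 but the environment (before a nasal consonant) is not met → [u].
/t/ (between /u/ and /d/) fails the environment for rule 4, so it stays [t].
/d/ (between /t/ and /i/) is in the target of rule 1 but the environment (immediately after a vowel) is not met → [d].
/i/ (between /d/ and /m/) occurs before a nasal consonant → [ĩ] by rule 3.
/m/ (word-final) is unaffected → [m].

[tʰeɾurfutdĩm]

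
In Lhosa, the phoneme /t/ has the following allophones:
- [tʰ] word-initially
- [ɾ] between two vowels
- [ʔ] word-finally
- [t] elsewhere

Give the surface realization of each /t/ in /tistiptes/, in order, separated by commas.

[tʰ], [t], [t]

Occurrence 1 (position 1): word-initially → [tʰ].
Occurrence 2 (position 4): no conditioning environment matches → elsewhere allophone [t].
Occurrence 3 (position 7): no conditioning environment matches → elsewhere allophone [t].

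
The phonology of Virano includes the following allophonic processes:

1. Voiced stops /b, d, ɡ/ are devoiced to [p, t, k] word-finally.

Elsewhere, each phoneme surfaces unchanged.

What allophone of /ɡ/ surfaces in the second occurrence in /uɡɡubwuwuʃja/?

/ɡ/ (between /ɡ/ and /u/) fails the environment for rule 1, so it stays [ɡ].

[ɡ]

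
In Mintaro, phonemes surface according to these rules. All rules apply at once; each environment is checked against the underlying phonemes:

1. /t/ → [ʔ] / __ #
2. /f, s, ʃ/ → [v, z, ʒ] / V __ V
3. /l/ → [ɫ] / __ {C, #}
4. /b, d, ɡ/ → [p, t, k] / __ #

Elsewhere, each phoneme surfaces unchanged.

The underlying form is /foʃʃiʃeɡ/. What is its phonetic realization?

/f/ (word-initial) fails the environment for rule 2, so it stays [f].
/o/ (between /f/ and /ʃ/): no rule targets it → [o].
/ʃ/ (between /o/ and /ʃ/) fails the environment for rule 2, so it stays [ʃ].
/ʃ/ (between /ʃ/ and /i/): rule 2 targets it, but not between two vowels → unchanged [ʃ].
/i/ (between /ʃ/ and /ʃ/) is unaffected → [i].
Rule 2 applies to /ʃ/ (between /i/ and /e/: between two vowels) → [ʒ].
/e/ (between /ʃ/ and /ɡ/): no rule targets it → [e].
/ɡ/ — word-final, word-finally — surfaces as [k] (rule 4).

[foʃʃiʒek]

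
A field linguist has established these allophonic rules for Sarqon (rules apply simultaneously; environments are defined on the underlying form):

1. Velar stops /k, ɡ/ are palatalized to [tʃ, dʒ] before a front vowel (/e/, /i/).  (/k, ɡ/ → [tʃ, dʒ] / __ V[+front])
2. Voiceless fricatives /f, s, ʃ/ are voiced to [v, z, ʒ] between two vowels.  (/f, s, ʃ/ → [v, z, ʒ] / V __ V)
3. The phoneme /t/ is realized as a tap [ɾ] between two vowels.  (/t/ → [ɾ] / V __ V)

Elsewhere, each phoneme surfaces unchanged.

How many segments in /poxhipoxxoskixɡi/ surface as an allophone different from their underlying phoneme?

2

Segments that undergo a rule: /k/ → [tʃ] (rule 1); /ɡ/ → [dʒ] (rule 1).
All other segments surface unchanged.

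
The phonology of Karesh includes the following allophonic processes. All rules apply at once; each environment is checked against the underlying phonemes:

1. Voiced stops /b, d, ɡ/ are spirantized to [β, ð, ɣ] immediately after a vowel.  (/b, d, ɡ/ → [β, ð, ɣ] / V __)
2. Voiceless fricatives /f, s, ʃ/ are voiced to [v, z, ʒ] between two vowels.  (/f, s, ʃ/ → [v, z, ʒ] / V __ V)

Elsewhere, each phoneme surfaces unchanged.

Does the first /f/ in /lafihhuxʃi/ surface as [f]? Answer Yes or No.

No

/f/ (between /a/ and /i/) occurs between two vowels → [v] by rule 2.
The actual realization is [v], not [f].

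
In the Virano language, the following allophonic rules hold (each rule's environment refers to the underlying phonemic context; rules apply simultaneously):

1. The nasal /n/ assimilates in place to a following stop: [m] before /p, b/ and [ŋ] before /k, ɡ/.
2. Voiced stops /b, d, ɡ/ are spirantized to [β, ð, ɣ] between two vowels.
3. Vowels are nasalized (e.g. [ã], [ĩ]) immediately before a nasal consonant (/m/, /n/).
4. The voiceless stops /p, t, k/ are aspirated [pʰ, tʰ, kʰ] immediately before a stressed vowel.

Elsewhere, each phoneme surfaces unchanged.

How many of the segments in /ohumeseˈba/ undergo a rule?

2

Segments that undergo a rule: /u/ → [ũ] (rule 3); /b/ → [β] (rule 2).
All other segments surface unchanged.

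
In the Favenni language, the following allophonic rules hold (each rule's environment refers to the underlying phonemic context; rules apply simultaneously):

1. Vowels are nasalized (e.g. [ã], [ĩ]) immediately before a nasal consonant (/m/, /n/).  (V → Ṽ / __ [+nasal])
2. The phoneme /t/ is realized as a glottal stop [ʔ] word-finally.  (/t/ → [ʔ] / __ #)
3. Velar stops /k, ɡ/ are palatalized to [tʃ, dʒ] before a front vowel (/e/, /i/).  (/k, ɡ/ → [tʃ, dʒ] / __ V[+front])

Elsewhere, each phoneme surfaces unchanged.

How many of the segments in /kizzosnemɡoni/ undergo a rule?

3

Segments that undergo a rule: /k/ → [tʃ] (rule 3); /e/ → [ẽ] (rule 1); /o/ → [õ] (rule 1).
All other segments surface unchanged.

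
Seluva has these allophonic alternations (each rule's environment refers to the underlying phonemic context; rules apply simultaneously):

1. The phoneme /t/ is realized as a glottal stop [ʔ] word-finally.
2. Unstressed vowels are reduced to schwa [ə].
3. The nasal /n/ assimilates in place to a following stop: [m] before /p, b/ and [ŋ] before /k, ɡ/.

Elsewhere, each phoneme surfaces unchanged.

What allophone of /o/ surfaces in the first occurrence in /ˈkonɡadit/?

[o]

/o/ (between /k/ and /n/): rule 2 targets it, but not in an unstressed syllable → unchanged [o].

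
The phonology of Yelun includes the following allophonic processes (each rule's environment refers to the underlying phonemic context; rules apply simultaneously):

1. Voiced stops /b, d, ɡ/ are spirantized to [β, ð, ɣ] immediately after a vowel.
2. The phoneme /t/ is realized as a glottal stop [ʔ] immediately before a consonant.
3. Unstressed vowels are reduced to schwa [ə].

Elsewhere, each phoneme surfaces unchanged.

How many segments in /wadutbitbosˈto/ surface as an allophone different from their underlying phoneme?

7

Segments that undergo a rule: /a/ → [ə] (rule 3); /d/ → [ð] (rule 1); /u/ → [ə] (rule 3); /t/ → [ʔ] (rule 2); /i/ → [ə] (rule 3); /t/ → [ʔ] (rule 2); /o/ → [ə] (rule 3).
All other segments surface unchanged.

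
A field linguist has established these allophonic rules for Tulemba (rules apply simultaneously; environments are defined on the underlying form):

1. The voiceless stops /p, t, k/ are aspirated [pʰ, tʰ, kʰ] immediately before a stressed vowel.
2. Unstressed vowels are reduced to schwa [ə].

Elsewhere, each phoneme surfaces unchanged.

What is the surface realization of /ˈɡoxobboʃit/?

/ɡ/ (word-initial): no rule targets it → [ɡ].
/o/ (between /ɡ/ and /x/): rule 2 targets it, but not in an unstressed syllable → unchanged [o].
/x/ stays [x].
/o/ meets the environment for rule 2 (in an unstressed syllable) → [ə].
/b/ stays [b].
/b/ (between /b/ and /o/): no rule targets it → [b].
/o/ (between /b/ and /ʃ/) occurs in an unstressed syllable → [ə] by rule 2.
/ʃ/ (between /o/ and /i/): no rule targets it → [ʃ].
/i/ meets the environment for rule 2 (in an unstressed syllable) → [ə].
/t/ (word-final) is in the target of rule 1 but the environment (immediately before a stressed vowel) is not met → [t].

[ˈɡoxəbbəʃət]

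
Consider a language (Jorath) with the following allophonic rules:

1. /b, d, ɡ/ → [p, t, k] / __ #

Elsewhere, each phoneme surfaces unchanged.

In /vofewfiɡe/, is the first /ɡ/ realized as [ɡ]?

Yes

/ɡ/ (between /i/ and /e/) fails the environment for rule 1, so it stays [ɡ].
The actual realization is [ɡ], which matches [ɡ].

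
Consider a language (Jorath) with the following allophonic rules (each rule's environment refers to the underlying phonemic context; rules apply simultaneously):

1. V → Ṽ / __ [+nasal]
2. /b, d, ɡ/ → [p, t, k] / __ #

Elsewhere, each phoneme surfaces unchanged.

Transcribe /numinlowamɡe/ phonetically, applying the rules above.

[nũmĩnlowãmɡe]

Rule 1 applies to /u/ (between /n/ and /m/: before a nasal consonant) → [ũ].
/i/ — between /m/ and /n/, before a nasal consonant — surfaces as [ĩ] (rule 1).
/o/ (between /l/ and /w/) fails the environment for rule 1, so it stays [o].
Rule 1 applies to /a/ (between /w/ and /m/: before a nasal consonant) → [ã].
/ɡ/ (between /m/ and /e/) fails the environment for rule 2, so it stays [ɡ].
/e/ (word-final) is in the target of rule 1 but the environment (before a nasal consonant) is not met → [e].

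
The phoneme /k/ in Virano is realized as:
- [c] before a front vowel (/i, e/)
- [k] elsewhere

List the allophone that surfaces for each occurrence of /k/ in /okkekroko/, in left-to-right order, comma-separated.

Occurrence 1 (position 2): no conditioning environment matches → elsewhere allophone [k].
Occurrence 2 (position 3): before a front vowel → [c].
Occurrence 3 (position 5): no conditioning environment matches → elsewhere allophone [k].
Occurrence 4 (position 8): no conditioning environment matches → elsewhere allophone [k].

[k], [c], [k], [k]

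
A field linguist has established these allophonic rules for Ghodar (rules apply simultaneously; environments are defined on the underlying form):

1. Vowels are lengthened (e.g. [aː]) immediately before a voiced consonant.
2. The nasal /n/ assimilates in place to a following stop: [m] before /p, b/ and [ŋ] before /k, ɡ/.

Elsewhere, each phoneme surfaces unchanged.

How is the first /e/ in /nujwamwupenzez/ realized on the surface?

/e/ — between /p/ and /n/, before a voiced consonant — surfaces as [eː] (rule 1).

[eː]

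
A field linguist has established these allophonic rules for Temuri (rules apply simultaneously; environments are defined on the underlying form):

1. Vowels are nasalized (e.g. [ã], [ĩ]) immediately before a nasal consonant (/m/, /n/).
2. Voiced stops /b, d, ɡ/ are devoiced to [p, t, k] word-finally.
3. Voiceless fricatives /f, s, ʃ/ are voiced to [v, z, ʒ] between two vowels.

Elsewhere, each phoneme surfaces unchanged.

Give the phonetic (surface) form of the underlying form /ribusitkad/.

[ribuzitkat]

/i/ — between /r/ and /b/; rule 1 does not apply here → [i].
/b/ — between /i/ and /u/; rule 2 does not apply here → [b].
/u/ (between /b/ and /s/) fails the environment for rule 1, so it stays [u].
/s/ (between /u/ and /i/): between two vowels, so rule 3 applies → [z].
/i/ (between /s/ and /t/) fails the environment for rule 1, so it stays [i].
/a/ (between /k/ and /d/) fails the environment for rule 1, so it stays [a].
/d/ (word-final) occurs word-finally → [t] by rule 2.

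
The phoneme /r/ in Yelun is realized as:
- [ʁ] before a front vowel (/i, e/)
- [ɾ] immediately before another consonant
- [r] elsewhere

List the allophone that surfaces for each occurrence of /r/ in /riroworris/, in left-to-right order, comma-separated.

[ʁ], [r], [ɾ], [ʁ]

Occurrence 1 (position 1): before a front vowel (/i, e/) → [ʁ].
Occurrence 2 (position 3): no conditioning environment matches → elsewhere allophone [r].
Occurrence 3 (position 7): immediately before another consonant → [ɾ].
Occurrence 4 (position 8): before a front vowel (/i, e/) → [ʁ].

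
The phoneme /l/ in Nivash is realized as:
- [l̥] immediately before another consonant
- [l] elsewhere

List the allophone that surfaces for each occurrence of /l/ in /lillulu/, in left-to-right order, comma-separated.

Occurrence 1 (position 1): no conditioning environment matches → elsewhere allophone [l].
Occurrence 2 (position 3): immediately before another consonant → [l̥].
Occurrence 3 (position 4): no conditioning environment matches → elsewhere allophone [l].
Occurrence 4 (position 6): no conditioning environment matches → elsewhere allophone [l].

[l], [l̥], [l], [l]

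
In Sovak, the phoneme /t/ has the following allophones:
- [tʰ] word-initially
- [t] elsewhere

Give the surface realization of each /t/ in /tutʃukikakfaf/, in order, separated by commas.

[tʰ], [t]

Occurrence 1 (position 1): word-initially → [tʰ].
Occurrence 2 (position 3): no conditioning environment matches → elsewhere allophone [t].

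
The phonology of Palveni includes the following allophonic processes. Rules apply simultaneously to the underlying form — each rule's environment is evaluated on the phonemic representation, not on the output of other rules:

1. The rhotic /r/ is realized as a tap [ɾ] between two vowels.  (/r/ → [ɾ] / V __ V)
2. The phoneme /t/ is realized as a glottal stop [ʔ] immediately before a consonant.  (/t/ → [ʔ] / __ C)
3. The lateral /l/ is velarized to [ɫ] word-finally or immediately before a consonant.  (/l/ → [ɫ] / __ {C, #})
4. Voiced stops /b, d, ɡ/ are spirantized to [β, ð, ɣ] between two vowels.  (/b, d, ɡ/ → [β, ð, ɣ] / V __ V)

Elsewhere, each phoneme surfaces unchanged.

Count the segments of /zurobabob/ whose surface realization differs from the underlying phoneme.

3

Segments that undergo a rule: /r/ → [ɾ] (rule 1); /b/ → [β] (rule 4); /b/ → [β] (rule 4).
All other segments surface unchanged.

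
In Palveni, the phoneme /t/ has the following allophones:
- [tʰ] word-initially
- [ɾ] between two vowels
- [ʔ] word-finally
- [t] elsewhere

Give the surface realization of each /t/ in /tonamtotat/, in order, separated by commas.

Occurrence 1 (position 1): word-initially → [tʰ].
Occurrence 2 (position 6): no conditioning environment matches → elsewhere allophone [t].
Occurrence 3 (position 8): between two vowels → [ɾ].
Occurrence 4 (position 10): word-finally → [ʔ].

[tʰ], [t], [ɾ], [ʔ]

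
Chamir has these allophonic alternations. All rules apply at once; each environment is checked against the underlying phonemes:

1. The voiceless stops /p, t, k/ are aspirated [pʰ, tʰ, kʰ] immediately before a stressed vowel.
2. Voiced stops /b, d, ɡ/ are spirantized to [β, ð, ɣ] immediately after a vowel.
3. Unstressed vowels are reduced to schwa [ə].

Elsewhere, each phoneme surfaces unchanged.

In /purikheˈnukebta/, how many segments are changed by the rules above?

6

Segments that undergo a rule: /u/ → [ə] (rule 3); /i/ → [ə] (rule 3); /e/ → [ə] (rule 3); /e/ → [ə] (rule 3); /b/ → [β] (rule 2); /a/ → [ə] (rule 3).
All other segments surface unchanged.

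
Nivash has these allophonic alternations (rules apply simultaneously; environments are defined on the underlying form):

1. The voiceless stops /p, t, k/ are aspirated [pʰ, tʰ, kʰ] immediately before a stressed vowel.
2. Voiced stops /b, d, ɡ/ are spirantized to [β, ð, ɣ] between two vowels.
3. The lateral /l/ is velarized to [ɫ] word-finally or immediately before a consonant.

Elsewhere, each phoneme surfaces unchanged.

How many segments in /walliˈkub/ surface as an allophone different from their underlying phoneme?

Segments that undergo a rule: /l/ → [ɫ] (rule 3); /k/ → [kʰ] (rule 1).
All other segments surface unchanged.

2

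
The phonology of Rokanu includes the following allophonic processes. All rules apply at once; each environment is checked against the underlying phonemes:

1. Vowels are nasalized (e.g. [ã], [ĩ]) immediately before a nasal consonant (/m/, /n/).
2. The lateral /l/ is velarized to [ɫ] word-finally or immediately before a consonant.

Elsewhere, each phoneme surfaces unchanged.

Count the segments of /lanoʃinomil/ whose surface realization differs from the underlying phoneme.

4

Segments that undergo a rule: /a/ → [ã] (rule 1); /i/ → [ĩ] (rule 1); /o/ → [õ] (rule 1); /l/ → [ɫ] (rule 2).
All other segments surface unchanged.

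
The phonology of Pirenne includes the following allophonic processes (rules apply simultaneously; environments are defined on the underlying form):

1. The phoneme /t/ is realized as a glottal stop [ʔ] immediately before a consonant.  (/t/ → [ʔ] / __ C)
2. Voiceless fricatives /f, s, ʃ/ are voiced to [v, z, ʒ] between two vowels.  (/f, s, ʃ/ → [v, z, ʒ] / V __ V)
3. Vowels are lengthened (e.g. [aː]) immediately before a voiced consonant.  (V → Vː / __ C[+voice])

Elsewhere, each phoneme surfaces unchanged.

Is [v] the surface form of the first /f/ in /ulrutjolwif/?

No

/f/ — word-final; rule 2 does not apply here → [f].
The actual realization is [f], not [v].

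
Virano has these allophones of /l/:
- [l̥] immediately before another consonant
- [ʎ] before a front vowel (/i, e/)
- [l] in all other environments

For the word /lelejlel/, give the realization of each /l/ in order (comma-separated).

[ʎ], [ʎ], [ʎ], [l]

Occurrence 1 (position 1): before a front vowel (/i, e/) → [ʎ].
Occurrence 2 (position 3): before a front vowel (/i, e/) → [ʎ].
Occurrence 3 (position 6): before a front vowel (/i, e/) → [ʎ].
Occurrence 4 (position 8): no conditioning environment matches → elsewhere allophone [l].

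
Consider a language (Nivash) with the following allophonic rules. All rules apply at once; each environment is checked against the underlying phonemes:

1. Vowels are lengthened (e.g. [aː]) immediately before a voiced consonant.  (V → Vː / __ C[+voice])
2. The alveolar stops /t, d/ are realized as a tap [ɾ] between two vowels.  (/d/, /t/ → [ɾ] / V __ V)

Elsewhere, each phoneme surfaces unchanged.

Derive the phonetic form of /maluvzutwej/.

/m/ (word-initial): no rule targets it → [m].
/a/ (between /m/ and /l/) occurs before a voiced consonant → [aː] by rule 1.
/l/ stays [l].
/u/ meets the environment for rule 1 (before a voiced consonant) → [uː].
/v/ (between /u/ and /z/): no rule targets it → [v].
/z/ (between /v/ and /u/) is unaffected → [z].
/u/ (between /z/ and /t/) is in the target of rule 1 but the environment (before a voiced consonant) is not met → [u].
/t/ (between /u/ and /w/) is in the target of rule 2 but the environment (between two vowels) is not met → [t].
/w/ (between /t/ and /e/) is unaffected → [w].
Rule 1 applies to /e/ (between /w/ and /j/: before a voiced consonant) → [eː].
/j/ — not in any rule's target class → [j].

[maːluːvzutweːj]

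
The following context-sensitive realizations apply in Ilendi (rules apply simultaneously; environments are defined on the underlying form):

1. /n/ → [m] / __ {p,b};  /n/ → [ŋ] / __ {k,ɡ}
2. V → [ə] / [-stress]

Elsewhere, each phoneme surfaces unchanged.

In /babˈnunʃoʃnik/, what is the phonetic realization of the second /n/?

/n/ (between /u/ and /ʃ/) fails the environment for rule 1, so it stays [n].

[n]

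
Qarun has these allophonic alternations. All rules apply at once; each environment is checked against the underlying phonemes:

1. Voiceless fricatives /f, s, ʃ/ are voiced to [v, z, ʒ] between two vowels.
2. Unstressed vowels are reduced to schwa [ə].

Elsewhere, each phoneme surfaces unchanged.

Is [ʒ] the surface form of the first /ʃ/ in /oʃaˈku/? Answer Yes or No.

Yes

Rule 1 applies to /ʃ/ (between /o/ and /a/: between two vowels) → [ʒ].
The actual realization is [ʒ], which matches [ʒ].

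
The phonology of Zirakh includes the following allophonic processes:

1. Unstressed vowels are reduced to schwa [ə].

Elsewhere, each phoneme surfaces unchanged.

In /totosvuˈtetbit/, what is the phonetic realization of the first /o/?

[ə]

/o/ meets the environment for rule 1 (in an unstressed syllable) → [ə].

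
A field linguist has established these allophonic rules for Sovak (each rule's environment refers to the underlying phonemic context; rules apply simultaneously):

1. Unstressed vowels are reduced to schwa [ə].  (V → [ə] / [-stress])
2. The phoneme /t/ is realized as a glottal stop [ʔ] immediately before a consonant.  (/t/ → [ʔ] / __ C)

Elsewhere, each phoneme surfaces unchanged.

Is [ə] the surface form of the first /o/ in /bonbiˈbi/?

/o/ (between /b/ and /n/) occurs in an unstressed syllable → [ə] by rule 1.
The actual realization is [ə], which matches [ə].

Yes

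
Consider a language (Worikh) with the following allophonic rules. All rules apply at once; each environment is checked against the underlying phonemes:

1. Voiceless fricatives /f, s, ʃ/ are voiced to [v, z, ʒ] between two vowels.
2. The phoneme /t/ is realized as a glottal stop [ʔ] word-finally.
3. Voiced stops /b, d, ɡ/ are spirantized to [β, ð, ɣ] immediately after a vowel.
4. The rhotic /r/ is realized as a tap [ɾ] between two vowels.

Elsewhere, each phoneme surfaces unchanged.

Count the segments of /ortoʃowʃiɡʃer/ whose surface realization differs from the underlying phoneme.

2

Segments that undergo a rule: /ʃ/ → [ʒ] (rule 1); /ɡ/ → [ɣ] (rule 3).
All other segments surface unchanged.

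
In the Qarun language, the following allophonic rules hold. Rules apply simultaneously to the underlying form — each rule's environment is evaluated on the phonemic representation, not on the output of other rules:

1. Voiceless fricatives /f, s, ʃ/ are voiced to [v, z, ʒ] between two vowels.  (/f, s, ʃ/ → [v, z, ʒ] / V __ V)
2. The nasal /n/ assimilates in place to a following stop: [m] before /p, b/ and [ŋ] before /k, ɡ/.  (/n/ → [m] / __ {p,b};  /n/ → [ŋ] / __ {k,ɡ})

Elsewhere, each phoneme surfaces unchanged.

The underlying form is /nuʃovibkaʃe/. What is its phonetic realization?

/n/ (word-initial) is in the target of rule 2 but the environment (before a labial or velar stop) is not met → [n].
/ʃ/ (between /u/ and /o/) occurs between two vowels → [ʒ] by rule 1.
/ʃ/ meets the environment for rule 1 (between two vowels) → [ʒ].

[nuʒovibkaʒe]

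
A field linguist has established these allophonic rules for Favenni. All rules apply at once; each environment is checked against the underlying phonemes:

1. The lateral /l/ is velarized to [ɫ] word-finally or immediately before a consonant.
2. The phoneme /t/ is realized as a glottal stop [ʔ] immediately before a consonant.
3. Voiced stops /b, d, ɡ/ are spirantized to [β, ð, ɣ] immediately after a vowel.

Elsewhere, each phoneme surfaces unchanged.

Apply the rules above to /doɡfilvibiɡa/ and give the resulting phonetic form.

/d/ (word-initial) fails the environment for rule 3, so it stays [d].
/ɡ/ (between /o/ and /f/) occurs immediately after a vowel → [ɣ] by rule 3.
/l/ meets the environment for rule 1 (word-finally or immediately before a consonant) → [ɫ].
/b/ (between /i/ and /i/) occurs immediately after a vowel → [β] by rule 3.
/ɡ/ — between /i/ and /a/, immediately after a vowel — surfaces as [ɣ] (rule 3).

[doɣfiɫviβiɣa]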